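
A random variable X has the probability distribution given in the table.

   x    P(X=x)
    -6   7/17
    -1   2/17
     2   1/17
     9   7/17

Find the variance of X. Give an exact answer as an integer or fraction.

13584/289

E[X] = (7/17)·(-6) + (2/17)·(-1) + (1/17)·2 + (7/17)·9 = 21/17
E[X²] = (7/17)·36 + (2/17)·1 + (1/17)·4 + (7/17)·81 = 825/17
Var(X) = 825/17 − (21/17)² = 13584/289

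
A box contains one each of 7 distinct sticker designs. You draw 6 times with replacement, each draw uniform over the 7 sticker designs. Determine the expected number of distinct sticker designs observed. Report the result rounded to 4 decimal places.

4.2240

Let Xⱼ=1 if type j appears at least once. P(Xⱼ=1) = 1 − ((7−1)/7)^6 = 70993/117649.
E[#distinct] = 7·70993/117649 = 70993/16807.
≈ 4.2240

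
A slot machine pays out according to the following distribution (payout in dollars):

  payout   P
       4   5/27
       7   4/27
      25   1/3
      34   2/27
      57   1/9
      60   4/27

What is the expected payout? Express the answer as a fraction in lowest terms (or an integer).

E[X] = (5/27)·4 + (4/27)·7 + (1/3)·25 + (2/27)·34 + (1/9)·57 + (4/27)·60
     = 752/27

752/27 dollars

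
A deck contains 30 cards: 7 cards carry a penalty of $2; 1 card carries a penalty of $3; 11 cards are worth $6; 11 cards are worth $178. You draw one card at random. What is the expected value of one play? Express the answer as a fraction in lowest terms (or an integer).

E[payout] = (7/30)·(-2) + (1/30)·(-3) + (11/30)·6 + (11/30)·178 = 669/10

669/10 dollars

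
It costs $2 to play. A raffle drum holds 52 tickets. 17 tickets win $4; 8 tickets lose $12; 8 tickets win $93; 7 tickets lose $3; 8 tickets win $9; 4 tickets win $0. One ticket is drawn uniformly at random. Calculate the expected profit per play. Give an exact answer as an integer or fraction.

E[payout] = (17/52)·4 + (8/52)·(-12) + (8/52)·93 + (7/52)·(-3) + (8/52)·9 + (4/52)·0 = 59/4
Expected profit = 59/4 − 2 = 51/4

51/4 dollars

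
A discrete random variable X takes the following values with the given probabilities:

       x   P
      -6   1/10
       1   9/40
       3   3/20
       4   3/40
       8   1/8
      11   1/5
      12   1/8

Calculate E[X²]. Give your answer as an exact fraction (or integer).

2263/40

E[X²] = (1/10)·36 + (9/40)·1 + (3/20)·9 + (3/40)·16 + (1/8)·64 + (1/5)·121 + (1/8)·144
     = 2263/40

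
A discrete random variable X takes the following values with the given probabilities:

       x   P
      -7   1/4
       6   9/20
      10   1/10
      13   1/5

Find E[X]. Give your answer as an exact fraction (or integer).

91/20

E[X] = (1/4)·(-7) + (9/20)·6 + (1/10)·10 + (1/5)·13
     = 91/20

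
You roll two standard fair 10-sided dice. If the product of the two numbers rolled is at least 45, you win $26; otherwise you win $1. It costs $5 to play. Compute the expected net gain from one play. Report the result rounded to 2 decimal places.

$2.50

E[payout] = (37/50)·1 + (13/50)·26 = 15/2
Expected profit = 15/2 − 5 = 5/2 ≈ $2.50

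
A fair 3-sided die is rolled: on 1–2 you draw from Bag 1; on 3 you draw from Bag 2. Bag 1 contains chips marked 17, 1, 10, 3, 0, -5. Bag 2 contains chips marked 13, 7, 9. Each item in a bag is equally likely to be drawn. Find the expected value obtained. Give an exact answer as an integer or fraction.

55/9

E[X | Bag 1] = (17 + 1 + 10 + 3 + 0 − 5)/6 = 13/3
E[X | Bag 2] = (13 + 7 + 9)/3 = 29/3
E[X] = (2/3)·13/3 + (1/3)·29/3 = 55/9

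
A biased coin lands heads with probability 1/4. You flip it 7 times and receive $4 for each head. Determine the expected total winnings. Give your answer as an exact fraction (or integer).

$7

E[#heads] = 7·1/4 = 7/4 (linearity over flips).
E[winnings] = 4·7/4 = 7.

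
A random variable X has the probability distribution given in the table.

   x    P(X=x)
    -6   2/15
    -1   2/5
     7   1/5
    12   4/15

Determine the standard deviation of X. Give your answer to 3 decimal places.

6.468

E[X] = 17/5, E[X²] = 267/5
Var(X) = E[X²] − (E[X])² = 267/5 − 289/25 = 1046/25
SD(X) = √(1046/25) ≈ 6.468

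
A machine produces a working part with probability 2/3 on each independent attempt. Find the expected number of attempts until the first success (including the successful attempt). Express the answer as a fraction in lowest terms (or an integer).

3/2

For a geometric distribution, E[trials] = 1/p = 1/(2/3) = 3/2.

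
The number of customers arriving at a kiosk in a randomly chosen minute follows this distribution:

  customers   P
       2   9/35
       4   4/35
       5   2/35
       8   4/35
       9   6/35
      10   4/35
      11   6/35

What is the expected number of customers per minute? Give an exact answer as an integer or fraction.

236/35

E[X] = (9/35)·2 + (4/35)·4 + (2/35)·5 + (4/35)·8 + (6/35)·9 + (4/35)·10 + (6/35)·11
     = 236/35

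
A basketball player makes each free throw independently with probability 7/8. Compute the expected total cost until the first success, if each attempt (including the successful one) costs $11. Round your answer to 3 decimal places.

$12.571

E[#attempts] = 1/p = 8/7; E[cost] = 11·8/7 = 88/7.
≈ 12.571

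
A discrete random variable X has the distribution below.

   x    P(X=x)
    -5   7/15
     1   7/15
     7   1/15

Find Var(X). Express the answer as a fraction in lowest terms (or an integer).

336/25

E[X] = (7/15)·(-5) + (7/15)·1 + (1/15)·7 = -7/5
E[X²] = (7/15)·25 + (7/15)·1 + (1/15)·49 = 77/5
Var(X) = 77/5 − (-7/5)² = 336/25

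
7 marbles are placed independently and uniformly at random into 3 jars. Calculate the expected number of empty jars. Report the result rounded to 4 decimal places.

Let Xⱼ=1 if jar j is empty. P(Xⱼ=1) = ((3-1)/3)^7 = 128/2187.
By linearity, E[#empty] = 3·128/2187 = 128/729.
≈ 0.1756

0.1756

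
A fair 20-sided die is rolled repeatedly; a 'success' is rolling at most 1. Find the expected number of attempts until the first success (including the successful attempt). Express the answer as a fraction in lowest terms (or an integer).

20

For a geometric distribution, E[trials] = 1/p = 1/(1/20) = 20.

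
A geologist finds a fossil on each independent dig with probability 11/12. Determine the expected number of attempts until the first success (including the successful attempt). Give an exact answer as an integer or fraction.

For a geometric distribution, E[trials] = 1/p = 1/(11/12) = 12/11.

12/11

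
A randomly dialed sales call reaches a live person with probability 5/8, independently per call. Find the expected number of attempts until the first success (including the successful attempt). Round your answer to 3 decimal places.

1.600

For a geometric distribution, E[trials] = 1/p = 1/(5/8) = 8/5.
≈ 1.600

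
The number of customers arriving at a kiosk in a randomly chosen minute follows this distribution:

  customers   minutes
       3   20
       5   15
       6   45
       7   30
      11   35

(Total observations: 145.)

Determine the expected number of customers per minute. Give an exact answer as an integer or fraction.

Total = 145, so P(customers=3) = 20/145, etc.
E[X] = (4/29)·3 + (3/29)·5 + (9/29)·6 + (6/29)·7 + (7/29)·11
     = 200/29

200/29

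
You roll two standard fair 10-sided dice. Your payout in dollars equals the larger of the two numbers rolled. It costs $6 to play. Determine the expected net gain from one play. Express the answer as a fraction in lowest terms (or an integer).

Distribution of the larger of the two numbers rolled: 1 w.p. 1/100, 2 w.p. 3/100, 3 w.p. 1/20, 4 w.p. 7/100, 5 w.p. 9/100, 6 w.p. 11/100, …
E[payout] = (1/100)·1 + (3/100)·2 + (1/20)·3 + (7/100)·4 + (9/100)·5 + (11/100)·6 + (13/100)·7 + (3/20)·8 + (17/100)·9 + (19/100)·10 = 143/20
Expected profit = 143/20 − 6 = 23/20

23/20 dollars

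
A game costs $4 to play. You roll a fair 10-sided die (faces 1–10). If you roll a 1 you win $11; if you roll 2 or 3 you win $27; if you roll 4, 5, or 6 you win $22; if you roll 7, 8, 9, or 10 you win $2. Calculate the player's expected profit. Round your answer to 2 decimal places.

E[payout] = (2/5)·2 + (1/10)·11 + (3/10)·22 + (1/5)·27 = 139/10
Expected profit = 139/10 − 4 = 99/10 ≈ $9.90

$9.90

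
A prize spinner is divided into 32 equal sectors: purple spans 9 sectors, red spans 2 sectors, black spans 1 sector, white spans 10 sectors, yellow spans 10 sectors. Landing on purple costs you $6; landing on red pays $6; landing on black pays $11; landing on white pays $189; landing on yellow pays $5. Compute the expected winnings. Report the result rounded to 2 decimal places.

$59.66

E[payout] = (9/32)·(-6) + (2/32)·6 + (1/32)·11 + (10/32)·189 + (10/32)·5 = 1909/32
≈ $59.66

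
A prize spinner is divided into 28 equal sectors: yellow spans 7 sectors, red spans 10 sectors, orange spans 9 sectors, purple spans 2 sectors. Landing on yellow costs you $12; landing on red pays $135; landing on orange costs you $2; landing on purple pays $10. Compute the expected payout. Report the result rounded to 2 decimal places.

$45.29

E[payout] = (7/28)·(-12) + (10/28)·135 + (9/28)·(-2) + (2/28)·10 = 317/7
≈ $45.29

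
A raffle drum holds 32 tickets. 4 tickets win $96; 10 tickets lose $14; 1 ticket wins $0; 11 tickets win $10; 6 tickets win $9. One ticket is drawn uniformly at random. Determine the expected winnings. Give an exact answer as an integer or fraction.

E[payout] = (4/32)·96 + (10/32)·(-14) + (1/32)·0 + (11/32)·10 + (6/32)·9 = 51/4

51/4 dollars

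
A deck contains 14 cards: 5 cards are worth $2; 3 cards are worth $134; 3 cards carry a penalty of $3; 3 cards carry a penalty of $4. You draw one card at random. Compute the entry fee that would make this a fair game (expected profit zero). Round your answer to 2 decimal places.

E[payout] = (5/14)·2 + (3/14)·134 + (3/14)·(-3) + (3/14)·(-4) = 391/14
Fair fee = E[payout] = 391/14 ≈ $27.93

$27.93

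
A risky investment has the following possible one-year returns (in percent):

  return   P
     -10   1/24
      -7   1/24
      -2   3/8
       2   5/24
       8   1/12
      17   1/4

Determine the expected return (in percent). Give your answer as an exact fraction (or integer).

31/8

E[X] = (1/24)·(-10) + (1/24)·(-7) + (3/8)·(-2) + (5/24)·2 + (1/12)·8 + (1/4)·17
     = 31/8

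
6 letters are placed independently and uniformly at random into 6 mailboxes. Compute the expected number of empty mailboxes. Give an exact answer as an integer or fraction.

Let Xⱼ=1 if mailbox j is empty. P(Xⱼ=1) = ((6-1)/6)^6 = 15625/46656.
By linearity, E[#empty] = 6·15625/46656 = 15625/7776.

15625/7776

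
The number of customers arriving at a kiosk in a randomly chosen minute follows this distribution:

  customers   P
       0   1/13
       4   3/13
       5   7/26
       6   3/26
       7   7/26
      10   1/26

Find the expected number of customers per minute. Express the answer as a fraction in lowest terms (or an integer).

68/13

E[X] = (1/13)·0 + (3/13)·4 + (7/26)·5 + (3/26)·6 + (7/26)·7 + (1/26)·10
     = 68/13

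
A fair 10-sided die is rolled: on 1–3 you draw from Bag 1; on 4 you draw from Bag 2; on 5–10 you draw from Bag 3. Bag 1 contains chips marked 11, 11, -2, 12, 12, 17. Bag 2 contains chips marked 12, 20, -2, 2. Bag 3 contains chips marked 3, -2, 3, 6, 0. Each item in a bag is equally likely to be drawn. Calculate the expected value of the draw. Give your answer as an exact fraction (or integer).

101/20

E[X | Bag 1] = (11 + 11 − 2 + 12 + 12 + 17)/6 = 61/6
E[X | Bag 2] = (12 + 20 − 2 + 2)/4 = 8
E[X | Bag 3] = (3 − 2 + 3 + 6 + 0)/5 = 2
E[X] = (3/10)·61/6 + (1/10)·8 + (3/5)·2 = 101/20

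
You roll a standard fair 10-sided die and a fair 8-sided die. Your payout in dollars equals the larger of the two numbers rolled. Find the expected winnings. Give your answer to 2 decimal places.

Distribution of the larger of the two numbers rolled: 1 w.p. 1/80, 2 w.p. 3/80, 3 w.p. 1/16, 4 w.p. 7/80, 5 w.p. 9/80, 6 w.p. 11/80, …
E[payout] = (1/80)·1 + (3/80)·2 + (1/16)·3 + (7/80)·4 + (9/80)·5 + (11/80)·6 + (13/80)·7 + (3/16)·8 + (1/10)·9 + (1/10)·10 = 131/20
≈ $6.55

$6.55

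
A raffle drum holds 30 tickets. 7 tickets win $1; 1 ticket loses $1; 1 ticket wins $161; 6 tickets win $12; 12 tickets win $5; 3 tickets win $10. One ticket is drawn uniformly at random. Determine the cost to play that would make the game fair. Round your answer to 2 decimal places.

E[payout] = (7/30)·1 + (1/30)·(-1) + (1/30)·161 + (6/30)·12 + (12/30)·5 + (3/30)·10 = 329/30
Fair fee = E[payout] = 329/30 ≈ $10.97

$10.97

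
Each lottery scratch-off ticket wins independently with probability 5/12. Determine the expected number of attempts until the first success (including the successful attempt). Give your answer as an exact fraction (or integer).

12/5

For a geometric distribution, E[trials] = 1/p = 1/(5/12) = 12/5.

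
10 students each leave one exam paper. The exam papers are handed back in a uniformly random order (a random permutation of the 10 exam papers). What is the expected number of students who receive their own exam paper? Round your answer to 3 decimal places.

Let Xᵢ = 1 if person i gets their own exam paper. For each i, P(Xᵢ=1) = 1/10.
By linearity of expectation, E[X₁+…+X_10] = 10·(1/10) = 1.
≈ 1.000

1.000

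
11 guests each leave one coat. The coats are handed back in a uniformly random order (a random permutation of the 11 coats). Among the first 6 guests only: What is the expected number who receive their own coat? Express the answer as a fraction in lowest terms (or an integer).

Let Xᵢ = 1 if person i gets their own coat. For each i, P(Xᵢ=1) = 1/11.
By linearity of expectation, E[X₁+…+X_6] = 6·(1/11) = 6/11.

6/11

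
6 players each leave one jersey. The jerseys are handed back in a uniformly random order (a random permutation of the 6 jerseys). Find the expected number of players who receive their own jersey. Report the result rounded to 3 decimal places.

1.000

Let Xᵢ = 1 if person i gets their own jersey. For each i, P(Xᵢ=1) = 1/6.
By linearity of expectation, E[X₁+…+X_6] = 6·(1/6) = 1.
≈ 1.000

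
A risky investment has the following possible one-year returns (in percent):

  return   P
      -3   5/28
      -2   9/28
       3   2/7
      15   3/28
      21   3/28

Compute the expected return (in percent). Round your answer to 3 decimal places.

3.536

E[X] = (5/28)·(-3) + (9/28)·(-2) + (2/7)·3 + (3/28)·15 + (3/28)·21
     = 99/28 ≈ 3.536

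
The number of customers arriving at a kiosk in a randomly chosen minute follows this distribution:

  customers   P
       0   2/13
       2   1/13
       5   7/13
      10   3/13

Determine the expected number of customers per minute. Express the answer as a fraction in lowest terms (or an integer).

E[X] = (2/13)·0 + (1/13)·2 + (7/13)·5 + (3/13)·10
     = 67/13

67/13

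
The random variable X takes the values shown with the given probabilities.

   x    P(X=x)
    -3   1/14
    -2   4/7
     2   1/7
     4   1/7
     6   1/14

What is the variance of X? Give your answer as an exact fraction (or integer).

E[X] = (1/14)·(-3) + (4/7)·(-2) + (1/7)·2 + (1/7)·4 + (1/14)·6 = -1/14
E[X²] = (1/14)·9 + (4/7)·4 + (1/7)·4 + (1/7)·16 + (1/14)·36 = 117/14
Var(X) = 117/14 − (-1/14)² = 1637/196

1637/196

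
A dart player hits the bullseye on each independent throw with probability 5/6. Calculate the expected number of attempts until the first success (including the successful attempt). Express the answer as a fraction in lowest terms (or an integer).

6/5

For a geometric distribution, E[trials] = 1/p = 1/(5/6) = 6/5.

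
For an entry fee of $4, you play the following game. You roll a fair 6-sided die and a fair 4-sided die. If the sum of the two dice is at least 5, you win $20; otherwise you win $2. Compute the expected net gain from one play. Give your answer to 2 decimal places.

E[payout] = (1/4)·2 + (3/4)·20 = 31/2
Expected profit = 31/2 − 4 = 23/2 ≈ $11.50

$11.50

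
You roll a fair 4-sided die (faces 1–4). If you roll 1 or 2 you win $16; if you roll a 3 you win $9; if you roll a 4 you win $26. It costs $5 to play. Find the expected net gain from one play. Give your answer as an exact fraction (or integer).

47/4 dollars

E[payout] = (1/4)·9 + (1/2)·16 + (1/4)·26 = 67/4
Expected profit = 67/4 − 5 = 47/4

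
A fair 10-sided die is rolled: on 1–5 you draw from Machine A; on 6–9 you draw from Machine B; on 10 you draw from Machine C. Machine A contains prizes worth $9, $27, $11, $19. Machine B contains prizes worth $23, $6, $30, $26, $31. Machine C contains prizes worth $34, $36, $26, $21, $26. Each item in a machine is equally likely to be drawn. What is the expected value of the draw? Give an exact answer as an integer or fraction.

2039/100 dollars

E[X | Machine A] = (9 + 27 + 11 + 19)/4 = 33/2
E[X | Machine B] = (23 + 6 + 30 + 26 + 31)/5 = 116/5
E[X | Machine C] = (34 + 36 + 26 + 21 + 26)/5 = 143/5
E[X] = (1/2)·33/2 + (2/5)·116/5 + (1/10)·143/5 = 2039/100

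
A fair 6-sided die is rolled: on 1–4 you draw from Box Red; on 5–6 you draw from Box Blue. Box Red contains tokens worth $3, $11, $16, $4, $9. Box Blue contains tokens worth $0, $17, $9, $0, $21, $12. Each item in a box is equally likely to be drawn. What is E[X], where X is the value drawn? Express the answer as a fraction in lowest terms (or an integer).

E[X | Box Red] = (3 + 11 + 16 + 4 + 9)/5 = 43/5
E[X | Box Blue] = (0 + 17 + 9 + 0 + 21 + 12)/6 = 59/6
E[X] = (2/3)·43/5 + (1/3)·59/6 = 811/90

811/90 dollars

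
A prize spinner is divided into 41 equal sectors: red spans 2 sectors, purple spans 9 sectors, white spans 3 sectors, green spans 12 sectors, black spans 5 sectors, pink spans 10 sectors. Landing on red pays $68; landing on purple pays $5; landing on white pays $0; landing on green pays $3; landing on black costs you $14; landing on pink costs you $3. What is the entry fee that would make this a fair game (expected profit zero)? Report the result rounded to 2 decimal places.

$2.85

E[payout] = (2/41)·68 + (9/41)·5 + (3/41)·0 + (12/41)·3 + (5/41)·(-14) + (10/41)·(-3) = 117/41
Fair fee = E[payout] = 117/41 ≈ $2.85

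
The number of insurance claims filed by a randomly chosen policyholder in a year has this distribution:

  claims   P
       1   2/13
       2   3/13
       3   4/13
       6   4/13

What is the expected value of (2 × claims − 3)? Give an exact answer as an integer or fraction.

E[2x-3] = (2/13)·(-1) + (3/13)·1 + (4/13)·3 + (4/13)·9
     = 49/13

49/13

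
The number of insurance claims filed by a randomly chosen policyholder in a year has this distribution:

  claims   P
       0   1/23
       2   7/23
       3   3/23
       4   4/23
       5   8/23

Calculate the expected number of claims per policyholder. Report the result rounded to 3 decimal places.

E[X] = (1/23)·0 + (7/23)·2 + (3/23)·3 + (4/23)·4 + (8/23)·5
     = 79/23 ≈ 3.435

3.435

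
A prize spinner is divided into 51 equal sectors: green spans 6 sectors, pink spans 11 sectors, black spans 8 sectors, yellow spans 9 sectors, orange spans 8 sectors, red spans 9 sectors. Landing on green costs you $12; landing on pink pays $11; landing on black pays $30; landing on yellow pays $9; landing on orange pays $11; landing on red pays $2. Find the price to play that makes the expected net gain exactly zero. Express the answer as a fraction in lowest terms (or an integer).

28/3 dollars

E[payout] = (6/51)·(-12) + (11/51)·11 + (8/51)·30 + (9/51)·9 + (8/51)·11 + (9/51)·2 = 28/3
Fair fee = E[payout] = 28/3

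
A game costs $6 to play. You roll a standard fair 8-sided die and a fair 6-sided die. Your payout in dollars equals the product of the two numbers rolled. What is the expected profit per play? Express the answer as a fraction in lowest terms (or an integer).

Distribution of the product of the two numbers rolled: 1 w.p. 1/48, 2 w.p. 1/24, 3 w.p. 1/24, 4 w.p. 1/16, 5 w.p. 1/24, 6 w.p. 1/12, …
E[payout] = (1/48)·1 + (1/24)·2 + (1/24)·3 + (1/16)·4 + (1/24)·5 + (1/12)·6 + (1/48)·7 + (1/16)·8 + (1/48)·9 + (1/24)·10 + (1/12)·12 + (1/48)·14 + (1/24)·15 + (1/24)·16 + (1/24)·18 + (1/24)·20 + (1/48)·21 + (1/16)·24 + (1/48)·25 + (1/48)·28 + (1/24)·30 + (1/48)·32 + (1/48)·35 + (1/48)·36 + (1/48)·40 + (1/48)·42 + (1/48)·48 = 63/4
Expected profit = 63/4 − 6 = 39/4

39/4 dollars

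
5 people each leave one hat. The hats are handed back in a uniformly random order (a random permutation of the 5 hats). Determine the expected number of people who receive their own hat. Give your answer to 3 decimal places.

1.000

Let Xᵢ = 1 if person i gets their own hat. For each i, P(Xᵢ=1) = 1/5.
By linearity of expectation, E[X₁+…+X_5] = 5·(1/5) = 1.
≈ 1.000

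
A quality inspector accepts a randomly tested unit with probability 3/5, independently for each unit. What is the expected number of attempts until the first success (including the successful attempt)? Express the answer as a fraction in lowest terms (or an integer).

For a geometric distribution, E[trials] = 1/p = 1/(3/5) = 5/3.

5/3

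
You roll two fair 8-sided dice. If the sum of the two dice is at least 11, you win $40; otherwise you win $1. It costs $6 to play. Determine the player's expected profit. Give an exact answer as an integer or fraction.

E[payout] = (43/64)·1 + (21/64)·40 = 883/64
Expected profit = 883/64 − 6 = 499/64

499/64 dollars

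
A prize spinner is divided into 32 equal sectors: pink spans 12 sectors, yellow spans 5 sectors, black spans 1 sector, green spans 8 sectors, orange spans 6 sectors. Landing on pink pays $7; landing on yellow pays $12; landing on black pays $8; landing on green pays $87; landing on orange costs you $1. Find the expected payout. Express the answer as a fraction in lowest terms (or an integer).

E[payout] = (12/32)·7 + (5/32)·12 + (1/32)·8 + (8/32)·87 + (6/32)·(-1) = 421/16

421/16 dollars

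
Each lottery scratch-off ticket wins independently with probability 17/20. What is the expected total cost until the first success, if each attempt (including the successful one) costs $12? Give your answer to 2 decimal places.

$14.12

E[#attempts] = 1/p = 20/17; E[cost] = 12·20/17 = 240/17.
≈ 14.12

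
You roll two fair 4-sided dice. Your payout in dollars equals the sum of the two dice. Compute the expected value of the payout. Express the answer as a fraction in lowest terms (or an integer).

Distribution of the sum of the two dice: 2 w.p. 1/16, 3 w.p. 1/8, 4 w.p. 3/16, 5 w.p. 1/4, 6 w.p. 3/16, 7 w.p. 1/8, …
E[payout] = (1/16)·2 + (1/8)·3 + (3/16)·4 + (1/4)·5 + (3/16)·6 + (1/8)·7 + (1/16)·8 = 5

$5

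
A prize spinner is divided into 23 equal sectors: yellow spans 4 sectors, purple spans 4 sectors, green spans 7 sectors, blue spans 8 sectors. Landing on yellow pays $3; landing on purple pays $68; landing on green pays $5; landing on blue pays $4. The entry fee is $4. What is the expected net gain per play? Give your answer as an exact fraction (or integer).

E[payout] = (4/23)·3 + (4/23)·68 + (7/23)·5 + (8/23)·4 = 351/23
Expected profit = 351/23 − 4 = 259/23

259/23 dollars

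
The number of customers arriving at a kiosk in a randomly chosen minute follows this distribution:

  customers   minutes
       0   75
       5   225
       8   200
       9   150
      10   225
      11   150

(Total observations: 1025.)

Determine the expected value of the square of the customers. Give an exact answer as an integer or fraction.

Total = 1025, so P(customers=0) = 75/1025, etc.
E[X²] = (3/41)·0 + (9/41)·25 + (8/41)·64 + (6/41)·81 + (9/41)·100 + (6/41)·121
     = 2849/41

2849/41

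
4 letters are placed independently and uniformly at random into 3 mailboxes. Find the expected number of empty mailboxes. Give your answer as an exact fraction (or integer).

16/27

Let Xⱼ=1 if mailbox j is empty. P(Xⱼ=1) = ((3-1)/3)^4 = 16/81.
By linearity, E[#empty] = 3·16/81 = 16/27.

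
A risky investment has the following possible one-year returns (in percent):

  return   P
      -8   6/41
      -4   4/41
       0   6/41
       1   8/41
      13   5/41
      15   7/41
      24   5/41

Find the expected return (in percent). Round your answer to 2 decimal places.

E[X] = (6/41)·(-8) + (4/41)·(-4) + (6/41)·0 + (8/41)·1 + (5/41)·13 + (7/41)·15 + (5/41)·24
     = 234/41 ≈ 5.71

5.71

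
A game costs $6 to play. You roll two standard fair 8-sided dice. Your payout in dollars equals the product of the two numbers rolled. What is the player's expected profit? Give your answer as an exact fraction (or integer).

Distribution of the product of the two numbers rolled: 1 w.p. 1/64, 2 w.p. 1/32, 3 w.p. 1/32, 4 w.p. 3/64, 5 w.p. 1/32, 6 w.p. 1/16, …
E[payout] = (1/64)·1 + (1/32)·2 + (1/32)·3 + (3/64)·4 + (1/32)·5 + (1/16)·6 + (1/32)·7 + (1/16)·8 + (1/64)·9 + (1/32)·10 + (1/16)·12 + (1/32)·14 + (1/32)·15 + (3/64)·16 + (1/32)·18 + (1/32)·20 + (1/32)·21 + (1/16)·24 + (1/64)·25 + (1/32)·28 + (1/32)·30 + (1/32)·32 + (1/32)·35 + (1/64)·36 + (1/32)·40 + (1/32)·42 + (1/32)·48 + (1/64)·49 + (1/32)·56 + (1/64)·64 = 81/4
Expected profit = 81/4 − 6 = 57/4

57/4 dollars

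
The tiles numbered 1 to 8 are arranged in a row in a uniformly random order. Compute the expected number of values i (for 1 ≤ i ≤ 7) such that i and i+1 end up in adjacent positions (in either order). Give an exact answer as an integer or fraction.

7/4

For each i ∈ {1,…,7}, let Xᵢ = 1 if i and i+1 are adjacent. P(Xᵢ=1) = 2·(8−1)!/8! = 2/8.
By linearity, E[ΣXᵢ] = (7)·(2/8) = 7/4.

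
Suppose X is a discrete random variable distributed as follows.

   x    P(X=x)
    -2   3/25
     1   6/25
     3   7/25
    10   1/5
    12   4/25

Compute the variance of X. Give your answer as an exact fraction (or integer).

14764/625

E[X] = (3/25)·(-2) + (6/25)·1 + (7/25)·3 + (1/5)·10 + (4/25)·12 = 119/25
E[X²] = (3/25)·4 + (6/25)·1 + (7/25)·9 + (1/5)·100 + (4/25)·144 = 1157/25
Var(X) = 1157/25 − (119/25)² = 14764/625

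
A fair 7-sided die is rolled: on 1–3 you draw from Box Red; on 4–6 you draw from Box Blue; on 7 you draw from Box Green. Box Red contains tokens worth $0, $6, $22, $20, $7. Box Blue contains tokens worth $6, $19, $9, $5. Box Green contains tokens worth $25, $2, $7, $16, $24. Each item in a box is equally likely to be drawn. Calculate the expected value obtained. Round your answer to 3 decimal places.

E[X | Box Red] = (0 + 6 + 22 + 20 + 7)/5 = 11
E[X | Box Blue] = (6 + 19 + 9 + 5)/4 = 39/4
E[X | Box Green] = (25 + 2 + 7 + 16 + 24)/5 = 74/5
E[X] = (3/7)·11 + (3/7)·39/4 + (1/7)·74/5 = 1541/140 ≈ 11.007

$11.007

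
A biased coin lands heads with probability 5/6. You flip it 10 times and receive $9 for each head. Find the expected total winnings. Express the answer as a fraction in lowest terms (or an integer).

$75

E[#heads] = 10·5/6 = 25/3 (linearity over flips).
E[winnings] = 9·25/3 = 75.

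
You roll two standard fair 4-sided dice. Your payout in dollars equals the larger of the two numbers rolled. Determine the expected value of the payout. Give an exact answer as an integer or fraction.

25/8 dollars

Distribution of the larger of the two numbers rolled: 1 w.p. 1/16, 2 w.p. 3/16, 3 w.p. 5/16, 4 w.p. 7/16
E[payout] = (1/16)·1 + (3/16)·2 + (5/16)·3 + (7/16)·4 = 25/8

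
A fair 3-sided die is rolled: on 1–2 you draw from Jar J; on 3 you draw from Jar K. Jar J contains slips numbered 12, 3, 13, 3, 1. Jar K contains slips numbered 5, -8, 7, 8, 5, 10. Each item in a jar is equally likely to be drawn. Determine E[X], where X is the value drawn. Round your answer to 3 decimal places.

5.767

E[X | Jar J] = (12 + 3 + 13 + 3 + 1)/5 = 32/5
E[X | Jar K] = (5 − 8 + 7 + 8 + 5 + 10)/6 = 9/2
E[X] = (2/3)·32/5 + (1/3)·9/2 = 173/30 ≈ 5.767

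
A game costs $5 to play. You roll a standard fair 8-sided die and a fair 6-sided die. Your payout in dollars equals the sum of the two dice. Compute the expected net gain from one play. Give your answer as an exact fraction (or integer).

$3

Distribution of the sum of the two dice: 2 w.p. 1/48, 3 w.p. 1/24, 4 w.p. 1/16, 5 w.p. 1/12, 6 w.p. 5/48, 7 w.p. 1/8, …
E[payout] = (1/48)·2 + (1/24)·3 + (1/16)·4 + (1/12)·5 + (5/48)·6 + (1/8)·7 + (1/8)·8 + (1/8)·9 + (5/48)·10 + (1/12)·11 + (1/16)·12 + (1/24)·13 + (1/48)·14 = 8
Expected profit = 8 − 5 = 3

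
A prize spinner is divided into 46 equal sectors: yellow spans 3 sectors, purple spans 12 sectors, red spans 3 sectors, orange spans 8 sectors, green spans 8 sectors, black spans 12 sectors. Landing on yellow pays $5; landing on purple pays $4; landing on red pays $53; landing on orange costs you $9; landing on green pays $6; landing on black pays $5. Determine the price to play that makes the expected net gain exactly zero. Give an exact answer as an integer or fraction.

129/23 dollars

E[payout] = (3/46)·5 + (12/46)·4 + (3/46)·53 + (8/46)·(-9) + (8/46)·6 + (12/46)·5 = 129/23
Fair fee = E[payout] = 129/23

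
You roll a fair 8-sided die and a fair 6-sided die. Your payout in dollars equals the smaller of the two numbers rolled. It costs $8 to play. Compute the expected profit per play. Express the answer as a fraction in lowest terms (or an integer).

Distribution of the smaller of the two numbers rolled: 1 w.p. 13/48, 2 w.p. 11/48, 3 w.p. 3/16, 4 w.p. 7/48, 5 w.p. 5/48, 6 w.p. 1/16
E[payout] = (13/48)·1 + (11/48)·2 + (3/16)·3 + (7/48)·4 + (5/48)·5 + (1/16)·6 = 133/48
Expected profit = 133/48 − 8 = -251/48

-251/48 dollars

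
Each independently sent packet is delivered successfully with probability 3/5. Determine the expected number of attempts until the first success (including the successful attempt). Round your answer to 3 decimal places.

1.667

For a geometric distribution, E[trials] = 1/p = 1/(3/5) = 5/3.
≈ 1.667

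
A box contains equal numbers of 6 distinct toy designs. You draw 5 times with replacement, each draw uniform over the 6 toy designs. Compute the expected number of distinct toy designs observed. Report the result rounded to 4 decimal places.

3.5887

Let Xⱼ=1 if type j appears at least once. P(Xⱼ=1) = 1 − ((6−1)/6)^5 = 4651/7776.
E[#distinct] = 6·4651/7776 = 4651/1296.
≈ 3.5887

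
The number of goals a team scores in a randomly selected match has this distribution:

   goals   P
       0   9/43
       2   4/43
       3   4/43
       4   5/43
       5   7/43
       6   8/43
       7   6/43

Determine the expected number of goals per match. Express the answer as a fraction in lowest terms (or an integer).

E[X] = (9/43)·0 + (4/43)·2 + (4/43)·3 + (5/43)·4 + (7/43)·5 + (8/43)·6 + (6/43)·7
     = 165/43

165/43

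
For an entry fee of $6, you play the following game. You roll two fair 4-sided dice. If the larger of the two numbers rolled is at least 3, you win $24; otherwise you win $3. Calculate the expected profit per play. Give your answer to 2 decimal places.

E[payout] = (1/4)·3 + (3/4)·24 = 75/4
Expected profit = 75/4 − 6 = 51/4 ≈ $12.75

$12.75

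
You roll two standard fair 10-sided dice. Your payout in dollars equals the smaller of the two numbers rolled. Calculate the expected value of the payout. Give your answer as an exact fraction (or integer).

Distribution of the smaller of the two numbers rolled: 1 w.p. 19/100, 2 w.p. 17/100, 3 w.p. 3/20, 4 w.p. 13/100, 5 w.p. 11/100, 6 w.p. 9/100, …
E[payout] = (19/100)·1 + (17/100)·2 + (3/20)·3 + (13/100)·4 + (11/100)·5 + (9/100)·6 + (7/100)·7 + (1/20)·8 + (3/100)·9 + (1/100)·10 = 77/20

77/20 dollars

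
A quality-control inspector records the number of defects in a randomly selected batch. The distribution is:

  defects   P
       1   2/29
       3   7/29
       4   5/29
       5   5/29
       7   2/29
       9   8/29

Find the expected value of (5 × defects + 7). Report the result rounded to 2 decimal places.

33.55

E[5x+7] = (2/29)·12 + (7/29)·22 + (5/29)·27 + (5/29)·32 + (2/29)·42 + (8/29)·52
     = 973/29 ≈ 33.55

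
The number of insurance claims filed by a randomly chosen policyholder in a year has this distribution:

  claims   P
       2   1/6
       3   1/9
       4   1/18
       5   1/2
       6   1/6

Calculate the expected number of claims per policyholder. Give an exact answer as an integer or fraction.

79/18

E[X] = (1/6)·2 + (1/9)·3 + (1/18)·4 + (1/2)·5 + (1/6)·6
     = 79/18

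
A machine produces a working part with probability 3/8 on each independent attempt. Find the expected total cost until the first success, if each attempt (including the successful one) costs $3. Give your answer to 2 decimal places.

$8.00

E[#attempts] = 1/p = 8/3; E[cost] = 3·8/3 = 8.
≈ 8.00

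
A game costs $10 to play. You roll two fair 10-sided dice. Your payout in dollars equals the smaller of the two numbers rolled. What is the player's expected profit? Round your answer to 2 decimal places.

-$6.15

Distribution of the smaller of the two numbers rolled: 1 w.p. 19/100, 2 w.p. 17/100, 3 w.p. 3/20, 4 w.p. 13/100, 5 w.p. 11/100, 6 w.p. 9/100, …
E[payout] = (19/100)·1 + (17/100)·2 + (3/20)·3 + (13/100)·4 + (11/100)·5 + (9/100)·6 + (7/100)·7 + (1/20)·8 + (3/100)·9 + (1/100)·10 = 77/20
Expected profit = 77/20 − 10 = -123/20 ≈ -$6.15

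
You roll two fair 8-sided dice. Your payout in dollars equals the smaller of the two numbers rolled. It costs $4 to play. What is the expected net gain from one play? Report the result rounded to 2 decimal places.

Distribution of the smaller of the two numbers rolled: 1 w.p. 15/64, 2 w.p. 13/64, 3 w.p. 11/64, 4 w.p. 9/64, 5 w.p. 7/64, 6 w.p. 5/64, …
E[payout] = (15/64)·1 + (13/64)·2 + (11/64)·3 + (9/64)·4 + (7/64)·5 + (5/64)·6 + (3/64)·7 + (1/64)·8 = 51/16
Expected profit = 51/16 − 4 = -13/16 ≈ -$0.81

-$0.81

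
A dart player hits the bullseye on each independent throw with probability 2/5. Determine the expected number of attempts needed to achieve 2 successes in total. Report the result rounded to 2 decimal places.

5.00

By linearity (sum of 2 independent geometric waits), E[trials] = 2/p = 2/(2/5) = 5.
≈ 5.00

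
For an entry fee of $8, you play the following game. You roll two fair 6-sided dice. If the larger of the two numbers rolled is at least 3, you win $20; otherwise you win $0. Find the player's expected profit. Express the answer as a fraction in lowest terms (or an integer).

E[payout] = (1/9)·0 + (8/9)·20 = 160/9
Expected profit = 160/9 − 8 = 88/9

88/9 dollars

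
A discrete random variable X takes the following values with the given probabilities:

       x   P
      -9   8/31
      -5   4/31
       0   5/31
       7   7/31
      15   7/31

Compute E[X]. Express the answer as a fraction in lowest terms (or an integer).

2

E[X] = (8/31)·(-9) + (4/31)·(-5) + (5/31)·0 + (7/31)·7 + (7/31)·15
     = 2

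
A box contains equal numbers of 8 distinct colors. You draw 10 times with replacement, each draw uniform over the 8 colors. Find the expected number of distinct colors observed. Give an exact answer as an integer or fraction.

791266575/134217728

Let Xⱼ=1 if type j appears at least once. P(Xⱼ=1) = 1 − ((8−1)/8)^10 = 791266575/1073741824.
E[#distinct] = 8·791266575/1073741824 = 791266575/134217728.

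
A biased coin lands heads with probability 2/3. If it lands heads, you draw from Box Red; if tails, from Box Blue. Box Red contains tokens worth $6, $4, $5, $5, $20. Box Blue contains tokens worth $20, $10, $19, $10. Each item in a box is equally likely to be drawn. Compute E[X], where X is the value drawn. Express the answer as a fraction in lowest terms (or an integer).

41/4 dollars

E[X | Box Red] = (6 + 4 + 5 + 5 + 20)/5 = 8
E[X | Box Blue] = (20 + 10 + 19 + 10)/4 = 59/4
E[X] = (2/3)·8 + (1/3)·59/4 = 41/4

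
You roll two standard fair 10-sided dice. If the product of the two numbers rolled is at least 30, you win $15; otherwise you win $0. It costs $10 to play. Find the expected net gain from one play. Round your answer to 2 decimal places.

-$3.55

E[payout] = (57/100)·0 + (43/100)·15 = 129/20
Expected profit = 129/20 − 10 = -71/20 ≈ -$3.55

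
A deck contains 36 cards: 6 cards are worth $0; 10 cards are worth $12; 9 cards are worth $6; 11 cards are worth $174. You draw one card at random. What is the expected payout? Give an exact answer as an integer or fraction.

$58

E[payout] = (6/36)·0 + (10/36)·12 + (9/36)·6 + (11/36)·174 = 58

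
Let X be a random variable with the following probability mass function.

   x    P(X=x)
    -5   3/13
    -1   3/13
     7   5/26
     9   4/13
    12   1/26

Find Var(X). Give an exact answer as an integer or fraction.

E[X] = (3/13)·(-5) + (3/13)·(-1) + (5/26)·7 + (4/13)·9 + (1/26)·12 = 83/26
E[X²] = (3/13)·25 + (3/13)·1 + (5/26)·49 + (4/13)·81 + (1/26)·144 = 1193/26
Var(X) = 1193/26 − (83/26)² = 24129/676

24129/676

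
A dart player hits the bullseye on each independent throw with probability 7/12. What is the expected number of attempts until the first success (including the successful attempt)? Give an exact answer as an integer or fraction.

12/7

For a geometric distribution, E[trials] = 1/p = 1/(7/12) = 12/7.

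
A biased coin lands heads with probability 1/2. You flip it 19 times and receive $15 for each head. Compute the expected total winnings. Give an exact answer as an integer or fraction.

E[#heads] = 19·1/2 = 19/2 (linearity over flips).
E[winnings] = 15·19/2 = 285/2.

285/2 dollars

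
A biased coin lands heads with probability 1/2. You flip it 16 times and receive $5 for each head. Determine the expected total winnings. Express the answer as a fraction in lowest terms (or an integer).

$40

E[#heads] = 16·1/2 = 8 (linearity over flips).
E[winnings] = 5·8 = 40.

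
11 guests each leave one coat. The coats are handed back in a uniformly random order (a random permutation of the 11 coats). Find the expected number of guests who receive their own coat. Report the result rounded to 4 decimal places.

Let Xᵢ = 1 if person i gets their own coat. For each i, P(Xᵢ=1) = 1/11.
By linearity of expectation, E[X₁+…+X_11] = 11·(1/11) = 1.
≈ 1.0000

1.0000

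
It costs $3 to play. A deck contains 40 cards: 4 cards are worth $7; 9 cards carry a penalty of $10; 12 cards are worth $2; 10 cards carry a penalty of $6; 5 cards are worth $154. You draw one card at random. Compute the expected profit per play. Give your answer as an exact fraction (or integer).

69/5 dollars

E[payout] = (4/40)·7 + (9/40)·(-10) + (12/40)·2 + (10/40)·(-6) + (5/40)·154 = 84/5
Expected profit = 84/5 − 3 = 69/5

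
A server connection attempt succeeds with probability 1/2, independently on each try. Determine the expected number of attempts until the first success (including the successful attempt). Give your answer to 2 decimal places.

2.00

For a geometric distribution, E[trials] = 1/p = 1/(1/2) = 2.
≈ 2.00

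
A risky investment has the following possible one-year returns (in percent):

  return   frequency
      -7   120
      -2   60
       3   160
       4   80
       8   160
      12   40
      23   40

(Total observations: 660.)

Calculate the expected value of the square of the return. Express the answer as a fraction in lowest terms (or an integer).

2300/33

Total = 660, so P(return=-7) = 120/660, etc.
E[X²] = (2/11)·49 + (1/11)·4 + (8/33)·9 + (4/33)·16 + (8/33)·64 + (2/33)·144 + (2/33)·529
     = 2300/33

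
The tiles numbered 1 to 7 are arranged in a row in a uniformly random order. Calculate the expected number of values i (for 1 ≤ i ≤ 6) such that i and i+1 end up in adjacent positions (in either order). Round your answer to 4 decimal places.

1.7143

For each i ∈ {1,…,6}, let Xᵢ = 1 if i and i+1 are adjacent. P(Xᵢ=1) = 2·(7−1)!/7! = 2/7.
By linearity, E[ΣXᵢ] = (6)·(2/7) = 12/7.
≈ 1.7143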